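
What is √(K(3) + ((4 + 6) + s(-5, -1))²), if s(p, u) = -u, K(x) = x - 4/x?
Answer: 4*√69/3 ≈ 11.076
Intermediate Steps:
K(x) = x - 4/x
√(K(3) + ((4 + 6) + s(-5, -1))²) = √((3 - 4/3) + ((4 + 6) - 1*(-1))²) = √((3 - 4*⅓) + (10 + 1)²) = √((3 - 4/3) + 11²) = √(5/3 + 121) = √(368/3) = 4*√69/3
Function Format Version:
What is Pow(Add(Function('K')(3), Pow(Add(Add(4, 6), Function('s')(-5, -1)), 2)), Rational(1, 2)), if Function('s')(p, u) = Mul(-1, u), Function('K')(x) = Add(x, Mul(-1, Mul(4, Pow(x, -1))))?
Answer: Mul(Rational(4, 3), Pow(69, Rational(1, 2))) ≈ 11.076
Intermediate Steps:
Function('K')(x) = Add(x, Mul(-4, Pow(x, -1)))
Pow(Add(Function('K')(3), Pow(Add(Add(4, 6), Function('s')(-5, -1)), 2)), Rational(1, 2)) = Pow(Add(Add(3, Mul(-4, Pow(3, -1))), Pow(Add(Add(4, 6), Mul(-1, -1)), 2)), Rational(1, 2)) = Pow(Add(Add(3, Mul(-4, Rational(1, 3))), Pow(Add(10, 1), 2)), Rational(1, 2)) = Pow(Add(Add(3, Rational(-4, 3)), Pow(11, 2)), Rational(1, 2)) = Pow(Add(Rational(5, 3), 121), Rational(1, 2)) = Pow(Rational(368, 3), Rational(1, 2)) = Mul(Rational(4, 3), Pow(69, Rational(1, 2)))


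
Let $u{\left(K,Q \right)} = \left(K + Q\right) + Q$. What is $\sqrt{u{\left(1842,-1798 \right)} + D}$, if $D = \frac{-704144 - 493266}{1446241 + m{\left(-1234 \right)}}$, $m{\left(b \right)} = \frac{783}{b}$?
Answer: $\frac{i \sqrt{5589150694332259292374}}{1784660611} \approx 41.891 i$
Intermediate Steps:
$u{\left(K,Q \right)} = K + 2 Q$
$D = - \frac{1477603940}{1784660611}$ ($D = \frac{-704144 - 493266}{1446241 + \frac{783}{-1234}} = - \frac{1197410}{1446241 + 783 \left(- \frac{1}{1234}\right)} = - \frac{1197410}{1446241 - \frac{783}{1234}} = - \frac{1197410}{\frac{1784660611}{1234}} = \left(-1197410\right) \frac{1234}{1784660611} = - \frac{1477603940}{1784660611} \approx -0.82795$)
$\sqrt{u{\left(1842,-1798 \right)} + D} = \sqrt{\left(1842 + 2 \left(-1798\right)\right) - \frac{1477603940}{1784660611}} = \sqrt{\left(1842 - 3596\right) - \frac{1477603940}{1784660611}} = \sqrt{-1754 - \frac{1477603940}{1784660611}} = \sqrt{- \frac{3131772315634}{1784660611}} = \frac{i \sqrt{5589150694332259292374}}{1784660611}$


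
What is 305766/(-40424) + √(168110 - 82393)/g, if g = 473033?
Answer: -152883/20212 + √85717/473033 ≈ -7.5634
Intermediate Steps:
305766/(-40424) + √(168110 - 82393)/g = 305766/(-40424) + √(168110 - 82393)/473033 = 305766*(-1/40424) + √85717*(1/473033) = -152883/20212 + √85717/473033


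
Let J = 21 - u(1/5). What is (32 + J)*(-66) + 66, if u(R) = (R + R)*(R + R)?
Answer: -85536/25 ≈ -3421.4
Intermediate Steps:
u(R) = 4*R**2 (u(R) = (2*R)*(2*R) = 4*R**2)
J = 521/25 (J = 21 - 4*(1/5)**2 = 21 - 4/25 = 521/25 ≈ 20.840)
(32 + J)*(-66) + 66 = (32 + 521/25)*(-66) + 66 = (1321/25)*(-66) + 66 = -87186/25 + 66 = -85536/25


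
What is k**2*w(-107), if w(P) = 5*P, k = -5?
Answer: -13375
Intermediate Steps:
k**2*w(-107) = (-5)**2*(5*(-107)) = 25*(-535) = -13375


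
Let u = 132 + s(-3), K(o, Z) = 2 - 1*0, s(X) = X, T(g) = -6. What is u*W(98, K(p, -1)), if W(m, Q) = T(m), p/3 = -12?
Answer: -774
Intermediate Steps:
p = -36 (p = 3*(-12) = -36)
K(o, Z) = 2 (K(o, Z) = 2 + 0 = 2)
W(m, Q) = -6
u = 129 (u = 132 - 3 = 129)
u*W(98, K(p, -1)) = 129*(-6) = -774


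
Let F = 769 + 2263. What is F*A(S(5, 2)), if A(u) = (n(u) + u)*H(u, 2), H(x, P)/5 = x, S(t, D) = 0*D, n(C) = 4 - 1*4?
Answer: 0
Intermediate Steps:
n(C) = 0 (n(C) = 4 - 4 = 0)
S(t, D) = 0
H(x, P) = 5*x
F = 3032
A(u) = 5*u² (A(u) = (0 + u)*(5*u) = u*(5*u) = 5*u²)
F*A(S(5, 2)) = 3032*(5*0²) = 3032*(5*0) = 3032*0 = 0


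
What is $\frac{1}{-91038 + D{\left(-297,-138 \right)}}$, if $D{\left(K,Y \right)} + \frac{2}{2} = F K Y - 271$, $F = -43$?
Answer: $- \frac{1}{1853708} \approx -5.3946 \cdot 10^{-7}$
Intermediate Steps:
$D{\left(K,Y \right)} = -272 - 43 K Y$ ($D{\left(K,Y \right)} = -1 + \left(- 43 K Y - 271\right) = -1 - \left(271 + 43 K Y\right) = -272 - 43 K Y$)
$\frac{1}{-91038 + D{\left(-297,-138 \right)}} = \frac{1}{-91038 - \left(272 - -1762398\right)} = \frac{1}{-91038 - 1762670} = \frac{1}{-1853708} = - \frac{1}{1853708}$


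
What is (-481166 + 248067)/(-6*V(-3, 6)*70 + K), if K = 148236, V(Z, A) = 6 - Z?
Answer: -233099/144456 ≈ -1.6136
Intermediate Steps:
(-481166 + 248067)/(-6*V(-3, 6)*70 + K) = (-481166 + 248067)/(-6*(6 - 1*(-3))*70 + 148236) = -233099/(-6*(6 + 3)*70 + 148236) = -233099/(-6*9*70 + 148236) = -233099/(-54*70 + 148236) = -233099/(-3780 + 148236) = -233099/144456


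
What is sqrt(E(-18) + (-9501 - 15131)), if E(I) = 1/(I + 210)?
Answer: I*sqrt(14188029)/24 ≈ 156.95*I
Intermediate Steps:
E(I) = 1/(210 + I)
sqrt(E(-18) + (-9501 - 15131)) = sqrt(1/(210 - 18) + (-9501 - 15131)) = sqrt(1/192 - 24632) = sqrt(-4729343/192) = I*sqrt(14188029)/24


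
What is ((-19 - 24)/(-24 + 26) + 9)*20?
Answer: -250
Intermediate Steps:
((-19 - 24)/(-24 + 26) + 9)*20 = (-43/2 + 9)*20 = -25/2*20 = -250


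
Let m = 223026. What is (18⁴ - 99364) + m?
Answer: 228638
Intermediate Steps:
(18⁴ - 99364) + m = (18⁴ - 99364) + 223026 = (104976 - 99364) + 223026 = 5612 + 223026 = 228638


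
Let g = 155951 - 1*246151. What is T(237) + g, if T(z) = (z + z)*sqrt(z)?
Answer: -90200 + 474*sqrt(237) ≈ -82903.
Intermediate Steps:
g = -90200 (g = 155951 - 246151 = -90200)
T(z) = 2*z**(3/2) (T(z) = (2*z)*sqrt(z) = 2*z**(3/2))
T(237) + g = 2*237**(3/2) - 90200 = 2*(237*sqrt(237)) - 90200 = 474*sqrt(237) - 90200 = -90200 + 474*sqrt(237)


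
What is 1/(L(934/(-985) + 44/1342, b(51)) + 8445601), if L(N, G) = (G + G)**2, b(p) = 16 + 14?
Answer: 1/8449201 ≈ 1.1835e-7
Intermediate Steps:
b(p) = 30
L(N, G) = 4*G**2 (L(N, G) = (2*G)**2 = 4*G**2)
1/(L(934/(-985) + 44/1342, b(51)) + 8445601) = 1/(4*30**2 + 8445601) = 1/(4*900 + 8445601) = 1/(3600 + 8445601) = 1/8449201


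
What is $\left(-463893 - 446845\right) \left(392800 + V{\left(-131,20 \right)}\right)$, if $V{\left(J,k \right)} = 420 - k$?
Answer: $-358102181600$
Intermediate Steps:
$\left(-463893 - 446845\right) \left(392800 + V{\left(-131,20 \right)}\right) = \left(-463893 - 446845\right) \left(392800 + \left(420 - 20\right)\right) = - 910738 \left(392800 + \left(420 - 20\right)\right) = - 910738 \left(392800 + 400\right) = \left(-910738\right) 393200 = -358102181600$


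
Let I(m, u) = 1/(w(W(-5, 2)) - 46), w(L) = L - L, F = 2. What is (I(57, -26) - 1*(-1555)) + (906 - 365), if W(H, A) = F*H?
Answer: 96415/46 ≈ 2096.0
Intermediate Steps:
W(H, A) = 2*H
w(L) = 0
I(m, u) = -1/46 (I(m, u) = 1/(0 - 46) = 1/(-46) = -1/46)
(I(57, -26) - 1*(-1555)) + (906 - 365) = (-1/46 - 1*(-1555)) + (906 - 365) = (-1/46 + 1555) + 541 = 71529/46 + 541 = 96415/46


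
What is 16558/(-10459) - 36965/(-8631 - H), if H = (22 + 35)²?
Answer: 37981579/24850584 ≈ 1.5284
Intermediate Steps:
H = 3249 (H = 57² = 3249)
16558/(-10459) - 36965/(-8631 - H) = 16558/(-10459) - 36965/(-8631 - 1*3249) = 16558*(-1/10459) - 36965/(-8631 - 3249) = -16558/10459 - 36965/(-11880) = -16558/10459 - 36965*(-1/11880) = -16558/10459 + 7393/2376 = 37981579/24850584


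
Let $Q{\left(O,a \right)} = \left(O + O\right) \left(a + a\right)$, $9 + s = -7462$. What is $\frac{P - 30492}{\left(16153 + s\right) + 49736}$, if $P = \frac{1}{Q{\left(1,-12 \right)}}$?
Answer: $- \frac{1463617}{2804064} \approx -0.52196$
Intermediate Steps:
$s = -7471$ ($s = -9 - 7462 = -7471$)
$Q{\left(O,a \right)} = 4 O a$ ($Q{\left(O,a \right)} = 2 O 2 a = 4 O a$)
$P = - \frac{1}{48}$ ($P = \frac{1}{4 \cdot 1 \left(-12\right)} = \frac{1}{-48} = - \frac{1}{48} \approx -0.020833$)
$\frac{P - 30492}{\left(16153 + s\right) + 49736} = \frac{- \frac{1}{48} - 30492}{\left(16153 - 7471\right) + 49736} = - \frac{1463617}{48 \left(8682 + 49736\right)} = - \frac{1463617}{48 \cdot 58418} = \left(- \frac{1463617}{48}\right) \frac{1}{58418} = - \frac{1463617}{2804064}$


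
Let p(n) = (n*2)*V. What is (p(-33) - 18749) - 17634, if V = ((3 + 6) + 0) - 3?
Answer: -36779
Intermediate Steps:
V = 6 (V = (9 + 0) - 3 = 9 - 3 = 6)
p(n) = 12*n (p(n) = (n*2)*6 = (2*n)*6 = 12*n)
(p(-33) - 18749) - 17634 = (12*(-33) - 18749) - 17634 = (-396 - 18749) - 17634 = -19145 - 17634 = -36779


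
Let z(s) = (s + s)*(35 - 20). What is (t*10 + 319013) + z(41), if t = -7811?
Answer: 242133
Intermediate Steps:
z(s) = 30*s (z(s) = (2*s)*15 = 30*s)
(t*10 + 319013) + z(41) = (-7811*10 + 319013) + 30*41 = (-78110 + 319013) + 1230 = 240903 + 1230 = 242133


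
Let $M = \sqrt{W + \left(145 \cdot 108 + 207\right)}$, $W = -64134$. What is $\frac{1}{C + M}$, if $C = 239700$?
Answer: $\frac{79900}{19152046089} - \frac{i \sqrt{5363}}{19152046089} \approx 4.1719 \cdot 10^{-6} - 3.8237 \cdot 10^{-9} i$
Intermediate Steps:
$M = 3 i \sqrt{5363}$ ($M = \sqrt{-64134 + \left(145 \cdot 108 + 207\right)} = \sqrt{-64134 + \left(15660 + 207\right)} = \sqrt{-64134 + 15867} = \sqrt{-48267} = 3 i \sqrt{5363} \approx 219.7 i$)
$\frac{1}{C + M} = \frac{1}{239700 + 3 i \sqrt{5363}}$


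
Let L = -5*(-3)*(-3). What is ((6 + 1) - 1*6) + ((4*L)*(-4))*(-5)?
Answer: -3599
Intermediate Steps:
L = -45 (L = 15*(-3) = -45)
((6 + 1) - 1*6) + ((4*L)*(-4))*(-5) = ((6 + 1) - 1*6) + ((4*(-45))*(-4))*(-5) = (7 - 6) - 180*(-4)*(-5) = 1 + 720*(-5) = 1 - 3600 = -3599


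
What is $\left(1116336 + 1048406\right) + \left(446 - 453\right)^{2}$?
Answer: $2164791$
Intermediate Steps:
$\left(1116336 + 1048406\right) + \left(446 - 453\right)^{2} = 2164742 + \left(-7\right)^{2} = 2164742 + 49 = 2164791$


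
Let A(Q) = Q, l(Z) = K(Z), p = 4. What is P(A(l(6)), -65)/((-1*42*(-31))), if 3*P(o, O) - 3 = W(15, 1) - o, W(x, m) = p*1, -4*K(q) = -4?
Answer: 1/651 ≈ 0.0015361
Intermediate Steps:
K(q) = 1 (K(q) = -¼*(-4) = 1)
l(Z) = 1
W(x, m) = 4 (W(x, m) = 4*1 = 4)
P(o, O) = 7/3 - o/3 (P(o, O) = 1 + (4 - o)/3 = 1 + (4/3 - o/3) = 7/3 - o/3)
P(A(l(6)), -65)/((-1*42*(-31))) = (7/3 - ⅓*1)/((-1*42*(-31))) = (7/3 - ⅓)/((-42*(-31))) = 2/1302 = 2*(1/1302) = 1/651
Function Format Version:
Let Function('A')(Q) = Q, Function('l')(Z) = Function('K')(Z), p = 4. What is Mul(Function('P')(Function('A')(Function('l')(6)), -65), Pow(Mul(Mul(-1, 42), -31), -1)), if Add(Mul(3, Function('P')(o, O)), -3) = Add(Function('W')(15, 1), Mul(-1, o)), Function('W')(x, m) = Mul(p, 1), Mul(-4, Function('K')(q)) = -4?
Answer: Rational(1, 651) ≈ 0.0015361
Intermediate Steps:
Function('K')(q) = 1 (Function('K')(q) = Mul(Rational(-1, 4), -4) = 1)
Function('l')(Z) = 1
Function('W')(x, m) = 4 (Function('W')(x, m) = Mul(4, 1) = 4)
Function('P')(o, O) = Add(Rational(7, 3), Mul(Rational(-1, 3), o)) (Function('P')(o, O) = Add(1, Mul(Rational(1, 3), Add(4, Mul(-1, o)))) = Add(1, Add(Rational(4, 3), Mul(Rational(-1, 3), o))) = Add(Rational(7, 3), Mul(Rational(-1, 3), o)))
Mul(Function('P')(Function('A')(Function('l')(6)), -65), Pow(Mul(Mul(-1, 42), -31), -1)) = Mul(Add(Rational(7, 3), Mul(Rational(-1, 3), 1)), Pow(Mul(Mul(-1, 42), -31), -1)) = Mul(Add(Rational(7, 3), Rational(-1, 3)), Pow(Mul(-42, -31), -1)) = Mul(2, Pow(1302, -1)) = Mul(2, Rational(1, 1302)) = Rational(1, 651)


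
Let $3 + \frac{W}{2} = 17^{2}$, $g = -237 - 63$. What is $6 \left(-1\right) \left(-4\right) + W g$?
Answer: $-171576$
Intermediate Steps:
$g = -300$ ($g = -237 - 63 = -300$)
$W = 572$ ($W = -6 + 2 \cdot 17^{2} = -6 + 2 \cdot 289 = -6 + 578 = 572$)
$6 \left(-1\right) \left(-4\right) + W g = 6 \left(-1\right) \left(-4\right) + 572 \left(-300\right) = \left(-6\right) \left(-4\right) - 171600 = 24 - 171600 = -171576$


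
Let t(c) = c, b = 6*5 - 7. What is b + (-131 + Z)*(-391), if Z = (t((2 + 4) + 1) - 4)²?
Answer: 47725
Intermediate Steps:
b = 23 (b = 30 - 7 = 23)
Z = 9 (Z = (((2 + 4) + 1) - 4)² = ((6 + 1) - 4)² = (7 - 4)² = 3² = 9)
b + (-131 + Z)*(-391) = 23 + (-131 + 9)*(-391) = 23 - 122*(-391) = 23 + 47702 = 47725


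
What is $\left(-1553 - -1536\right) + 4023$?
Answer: $4006$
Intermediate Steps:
$\left(-1553 - -1536\right) + 4023 = \left(-1553 + 1536\right) + 4023 = -17 + 4023 = 4006$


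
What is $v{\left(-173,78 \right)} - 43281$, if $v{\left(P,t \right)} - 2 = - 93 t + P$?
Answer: $-50706$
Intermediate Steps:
$v{\left(P,t \right)} = 2 + P - 93 t$ ($v{\left(P,t \right)} = 2 + \left(- 93 t + P\right) = 2 + \left(P - 93 t\right) = 2 + P - 93 t$)
$v{\left(-173,78 \right)} - 43281 = \left(2 - 173 - 7254\right) - 43281 = -7425 - 43281 = -50706$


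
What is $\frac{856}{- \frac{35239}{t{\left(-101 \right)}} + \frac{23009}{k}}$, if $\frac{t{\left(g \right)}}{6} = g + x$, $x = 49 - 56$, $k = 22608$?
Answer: $\frac{174172032}{11272127} \approx 15.452$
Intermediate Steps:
$x = -7$ ($x = 49 - 56 = -7$)
$t{\left(g \right)} = -42 + 6 g$ ($t{\left(g \right)} = 6 \left(g - 7\right) = 6 \left(-7 + g\right) = -42 + 6 g$)
$\frac{856}{- \frac{35239}{t{\left(-101 \right)}} + \frac{23009}{k}} = \frac{856}{- \frac{35239}{-42 + 6 \left(-101\right)} + \frac{23009}{22608}} = \frac{856}{- \frac{35239}{-42 - 606} + 23009 \cdot \frac{1}{22608}} = \frac{856}{- \frac{35239}{-648} + \frac{23009}{22608}} = \frac{856}{\left(-35239\right) \left(- \frac{1}{648}\right) + \frac{23009}{22608}} = \frac{856}{\frac{35239}{648} + \frac{23009}{22608}} = \frac{856}{\frac{11272127}{203472}} = 856 \cdot \frac{203472}{11272127} = \frac{174172032}{11272127}$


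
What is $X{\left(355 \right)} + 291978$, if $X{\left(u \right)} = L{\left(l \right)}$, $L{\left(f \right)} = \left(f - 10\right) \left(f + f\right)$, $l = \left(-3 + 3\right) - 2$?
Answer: $292026$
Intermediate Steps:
$l = -2$ ($l = 0 - 2 = -2$)
$L{\left(f \right)} = 2 f \left(-10 + f\right)$ ($L{\left(f \right)} = \left(-10 + f\right) 2 f = 2 f \left(-10 + f\right)$)
$X{\left(u \right)} = 48$ ($X{\left(u \right)} = 2 \left(-2\right) \left(-10 - 2\right) = 2 \left(-2\right) \left(-12\right) = 48$)
$X{\left(355 \right)} + 291978 = 48 + 291978 = 292026$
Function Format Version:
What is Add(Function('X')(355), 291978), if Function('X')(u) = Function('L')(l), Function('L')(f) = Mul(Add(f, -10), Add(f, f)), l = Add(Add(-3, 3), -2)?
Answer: 292026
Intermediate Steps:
l = -2 (l = Add(0, -2) = -2)
Function('L')(f) = Mul(2, f, Add(-10, f)) (Function('L')(f) = Mul(Add(-10, f), Mul(2, f)) = Mul(2, f, Add(-10, f)))
Function('X')(u) = 48 (Function('X')(u) = Mul(2, -2, Add(-10, -2)) = Mul(2, -2, -12) = 48)
Add(Function('X')(355), 291978) = Add(48, 291978) = 292026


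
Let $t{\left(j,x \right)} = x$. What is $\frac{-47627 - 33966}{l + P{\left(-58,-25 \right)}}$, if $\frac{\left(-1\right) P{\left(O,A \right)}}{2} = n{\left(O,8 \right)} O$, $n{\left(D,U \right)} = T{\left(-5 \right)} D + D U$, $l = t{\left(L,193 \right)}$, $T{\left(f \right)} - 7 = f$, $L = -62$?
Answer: $\frac{81593}{67087} \approx 1.2162$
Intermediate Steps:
$T{\left(f \right)} = 7 + f$
$l = 193$
$n{\left(D,U \right)} = 2 D + D U$ ($n{\left(D,U \right)} = \left(7 - 5\right) D + D U = 2 D + D U$)
$P{\left(O,A \right)} = - 20 O^{2}$ ($P{\left(O,A \right)} = - 2 O \left(2 + 8\right) O = - 2 O 10 O = - 2 \cdot 10 O O = - 2 \cdot 10 O^{2} = - 20 O^{2}$)
$\frac{-47627 - 33966}{l + P{\left(-58,-25 \right)}} = \frac{-47627 - 33966}{193 - 20 \left(-58\right)^{2}} = - \frac{81593}{193 - 67280} = - \frac{81593}{-67087} = \left(-81593\right) \left(- \frac{1}{67087}\right) = \frac{81593}{67087}$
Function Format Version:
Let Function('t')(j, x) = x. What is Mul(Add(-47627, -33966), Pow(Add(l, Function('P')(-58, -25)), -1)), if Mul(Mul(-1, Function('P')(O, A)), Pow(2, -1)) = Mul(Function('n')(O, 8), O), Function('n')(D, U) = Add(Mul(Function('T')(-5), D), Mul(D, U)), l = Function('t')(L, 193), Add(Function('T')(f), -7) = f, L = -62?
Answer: Rational(81593, 67087) ≈ 1.2162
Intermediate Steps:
Function('T')(f) = Add(7, f)
l = 193
Function('n')(D, U) = Add(Mul(2, D), Mul(D, U)) (Function('n')(D, U) = Add(Mul(Add(7, -5), D), Mul(D, U)) = Add(Mul(2, D), Mul(D, U)))
Function('P')(O, A) = Mul(-20, Pow(O, 2)) (Function('P')(O, A) = Mul(-2, Mul(Mul(O, Add(2, 8)), O)) = Mul(-2, Mul(Mul(O, 10), O)) = Mul(-2, Mul(Mul(10, O), O)) = Mul(-2, Mul(10, Pow(O, 2))) = Mul(-20, Pow(O, 2)))
Mul(Add(-47627, -33966), Pow(Add(l, Function('P')(-58, -25)), -1)) = Mul(Add(-47627, -33966), Pow(Add(193, Mul(-20, Pow(-58, 2))), -1)) = Mul(-81593, Pow(Add(193, Mul(-20, 3364)), -1)) = Mul(-81593, Pow(Add(193, -67280), -1)) = Mul(-81593, Pow(-67087, -1)) = Mul(-81593, Rational(-1, 67087)) = Rational(81593, 67087)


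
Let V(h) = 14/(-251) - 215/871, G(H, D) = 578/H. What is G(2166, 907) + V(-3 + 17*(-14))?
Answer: -8468728/236766543 ≈ -0.035768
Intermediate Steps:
V(h) = -66159/218621 (V(h) = 14*(-1/251) - 215*1/871 = -14/251 - 215/871 = -66159/218621)
G(2166, 907) + V(-3 + 17*(-14)) = 578/2166 - 66159/218621 = 578*(1/2166) - 66159/218621 = 289/1083 - 66159/218621 = -8468728/236766543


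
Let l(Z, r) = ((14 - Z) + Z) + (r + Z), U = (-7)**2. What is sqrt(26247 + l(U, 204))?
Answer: 3*sqrt(2946) ≈ 162.83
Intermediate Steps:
U = 49
l(Z, r) = 14 + Z + r (l(Z, r) = 14 + (Z + r) = 14 + Z + r)
sqrt(26247 + l(U, 204)) = sqrt(26247 + (14 + 49 + 204)) = sqrt(26247 + 267) = sqrt(26514) = 3*sqrt(2946)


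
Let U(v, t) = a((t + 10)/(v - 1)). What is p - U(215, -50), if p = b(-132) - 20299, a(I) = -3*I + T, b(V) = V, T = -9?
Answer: -2185214/107 ≈ -20423.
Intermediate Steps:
a(I) = -9 - 3*I (a(I) = -3*I - 9 = -9 - 3*I)
U(v, t) = -9 - 3*(10 + t)/(-1 + v) (U(v, t) = -9 - 3*(t + 10)/(v - 1) = -9 - 3*(10 + t)/(-1 + v))
p = -20431 (p = -132 - 20299 = -20431)
p - U(215, -50) = -20431 - 3*(-7 - 1*(-50) - 3*215)/(-1 + 215) = -20431 - 3*(-7 + 50 - 645)/214 = -20431 - 3*(-602)/214 = -20431 - 1*(-903/107) = -20431 + 903/107 = -2185214/107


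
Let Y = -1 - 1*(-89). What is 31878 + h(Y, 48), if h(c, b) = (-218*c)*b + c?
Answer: -888866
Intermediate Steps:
Y = 88 (Y = -1 + 89 = 88)
h(c, b) = c - 218*b*c (h(c, b) = -218*b*c + c = c - 218*b*c)
31878 + h(Y, 48) = 31878 + 88*(1 - 218*48) = 31878 + 88*(1 - 10464) = 31878 + 88*(-10463) = 31878 - 920744 = -888866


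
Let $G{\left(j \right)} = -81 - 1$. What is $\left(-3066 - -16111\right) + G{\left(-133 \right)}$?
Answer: $12963$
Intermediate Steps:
$G{\left(j \right)} = -82$ ($G{\left(j \right)} = -81 - 1 = -82$)
$\left(-3066 - -16111\right) + G{\left(-133 \right)} = \left(-3066 - -16111\right) - 82 = \left(-3066 + 16111\right) - 82 = 13045 - 82 = 12963$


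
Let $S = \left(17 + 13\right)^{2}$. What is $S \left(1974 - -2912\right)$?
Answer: $4397400$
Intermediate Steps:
$S = 900$ ($S = 30^{2} = 900$)
$S \left(1974 - -2912\right) = 900 \left(1974 - -2912\right) = 900 \left(1974 + 2912\right) = 900 \cdot 4886 = 4397400$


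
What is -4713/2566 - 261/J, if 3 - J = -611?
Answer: -890877/393881 ≈ -2.2618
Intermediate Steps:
J = 614 (J = 3 - 1*(-611) = 3 + 611 = 614)
-4713/2566 - 261/J = -4713/2566 - 261/614 = -890877/393881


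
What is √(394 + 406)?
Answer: 20*√2 ≈ 28.284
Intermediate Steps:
√(394 + 406) = √800 = 20*√2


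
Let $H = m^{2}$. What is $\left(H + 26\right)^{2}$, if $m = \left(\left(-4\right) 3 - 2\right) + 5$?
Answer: $11449$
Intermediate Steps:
$m = -9$ ($m = \left(-12 - 2\right) + 5 = -14 + 5 = -9$)
$H = 81$ ($H = \left(-9\right)^{2} = 81$)
$\left(H + 26\right)^{2} = \left(81 + 26\right)^{2} = 107^{2} = 11449$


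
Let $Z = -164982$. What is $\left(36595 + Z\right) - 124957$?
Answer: $-253344$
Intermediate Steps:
$\left(36595 + Z\right) - 124957 = \left(36595 - 164982\right) - 124957 = -128387 - 124957 = -253344$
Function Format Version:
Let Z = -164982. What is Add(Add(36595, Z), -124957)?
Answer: -253344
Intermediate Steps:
Add(Add(36595, Z), -124957) = Add(Add(36595, -164982), -124957) = Add(-128387, -124957) = -253344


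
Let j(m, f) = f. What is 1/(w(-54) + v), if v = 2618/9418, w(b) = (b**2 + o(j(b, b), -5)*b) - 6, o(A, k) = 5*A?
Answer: 277/4844807 ≈ 5.7175e-5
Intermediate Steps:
w(b) = -6 + 6*b**2 (w(b) = (b**2 + (5*b)*b) - 6 = (b**2 + 5*b**2) - 6 = 6*b**2 - 6 = -6 + 6*b**2)
v = 77/277 (v = 2618*(1/9418) = 77/277 ≈ 0.27798)
1/(w(-54) + v) = 1/((-6 + 6*(-54)**2) + 77/277) = 1/((-6 + 6*2916) + 77/277) = 1/((-6 + 17496) + 77/277) = 1/(17490 + 77/277) = 1/(4844807/277) = 277/4844807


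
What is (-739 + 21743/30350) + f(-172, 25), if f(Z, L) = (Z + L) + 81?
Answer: -24410007/30350 ≈ -804.28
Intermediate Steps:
f(Z, L) = 81 + L + Z (f(Z, L) = (L + Z) + 81 = 81 + L + Z)
(-739 + 21743/30350) + f(-172, 25) = (-739 + 21743/30350) + (81 + 25 - 172) = (-739 + 21743*(1/30350)) - 66 = (-739 + 21743/30350) - 66 = -22406907/30350 - 66 = -24410007/30350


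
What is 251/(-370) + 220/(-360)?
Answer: -2147/1665 ≈ -1.2895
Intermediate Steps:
251/(-370) + 220/(-360) = 251*(-1/370) + 220*(-1/360) = -251/370 - 11/18 = -2147/1665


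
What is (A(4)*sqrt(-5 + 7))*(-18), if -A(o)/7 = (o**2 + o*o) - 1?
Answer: 3906*sqrt(2) ≈ 5523.9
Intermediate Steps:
A(o) = 7 - 14*o**2 (A(o) = -7*((o**2 + o*o) - 1) = -7*((o**2 + o**2) - 1) = -7*(2*o**2 - 1) = -7*(-1 + 2*o**2) = 7 - 14*o**2)
(A(4)*sqrt(-5 + 7))*(-18) = ((7 - 14*4**2)*sqrt(-5 + 7))*(-18) = ((7 - 14*16)*sqrt(2))*(-18) = ((7 - 224)*sqrt(2))*(-18) = -217*sqrt(2)*(-18) = 3906*sqrt(2)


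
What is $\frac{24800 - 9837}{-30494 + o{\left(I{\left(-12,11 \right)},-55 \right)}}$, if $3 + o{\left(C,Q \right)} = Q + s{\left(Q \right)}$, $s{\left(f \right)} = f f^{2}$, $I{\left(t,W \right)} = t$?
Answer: $- \frac{14963}{196927} \approx -0.075982$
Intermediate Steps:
$s{\left(f \right)} = f^{3}$
$o{\left(C,Q \right)} = -3 + Q + Q^{3}$ ($o{\left(C,Q \right)} = -3 + \left(Q + Q^{3}\right) = -3 + Q + Q^{3}$)
$\frac{24800 - 9837}{-30494 + o{\left(I{\left(-12,11 \right)},-55 \right)}} = \frac{24800 - 9837}{-30494 - \left(58 + 166375\right)} = \frac{14963}{-30494 - 166433} = \frac{14963}{-196927} = 14963 \left(- \frac{1}{196927}\right) = - \frac{14963}{196927}$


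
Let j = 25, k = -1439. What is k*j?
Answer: -35975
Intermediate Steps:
k*j = -1439*25 = -35975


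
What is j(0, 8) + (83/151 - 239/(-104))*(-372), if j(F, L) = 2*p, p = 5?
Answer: -4119793/3926 ≈ -1049.4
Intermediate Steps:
j(F, L) = 10 (j(F, L) = 2*5 = 10)
j(0, 8) + (83/151 - 239/(-104))*(-372) = 10 + (83/151 - 239/(-104))*(-372) = 10 + (83*(1/151) - 239*(-1/104))*(-372) = 10 + (83/151 + 239/104)*(-372) = 10 + (44721/15704)*(-372) = 10 - 4159053/3926 = -4119793/3926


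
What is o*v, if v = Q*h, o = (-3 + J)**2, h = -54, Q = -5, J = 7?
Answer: 4320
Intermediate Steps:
o = 16 (o = (-3 + 7)**2 = 4**2 = 16)
v = 270 (v = -5*(-54) = 270)
o*v = 16*270 = 4320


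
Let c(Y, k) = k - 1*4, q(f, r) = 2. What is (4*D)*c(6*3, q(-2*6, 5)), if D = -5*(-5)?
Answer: -200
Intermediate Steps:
D = 25
c(Y, k) = -4 + k (c(Y, k) = k - 4 = -4 + k)
(4*D)*c(6*3, q(-2*6, 5)) = (4*25)*(-4 + 2) = 100*(-2) = -200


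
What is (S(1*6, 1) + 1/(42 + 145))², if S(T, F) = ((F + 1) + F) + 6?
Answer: 2835856/34969 ≈ 81.096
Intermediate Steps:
S(T, F) = 7 + 2*F (S(T, F) = ((1 + F) + F) + 6 = (1 + 2*F) + 6 = 7 + 2*F)
(S(1*6, 1) + 1/(42 + 145))² = ((7 + 2*1) + 1/(42 + 145))² = ((7 + 2) + 1/187)² = (9 + 1/187)² = (1684/187)² = 2835856/34969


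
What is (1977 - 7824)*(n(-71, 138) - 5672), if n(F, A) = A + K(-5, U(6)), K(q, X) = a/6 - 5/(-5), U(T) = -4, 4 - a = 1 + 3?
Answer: 32351451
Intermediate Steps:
a = 0 (a = 4 - (1 + 3) = 4 - 1*4 = 4 - 4 = 0)
K(q, X) = 1 (K(q, X) = 0/6 - 5/(-5) = 0*(⅙) - 5*(-⅕) = 0 + 1 = 1)
n(F, A) = 1 + A (n(F, A) = A + 1 = 1 + A)
(1977 - 7824)*(n(-71, 138) - 5672) = (1977 - 7824)*((1 + 138) - 5672) = -5847*(139 - 5672) = -5847*(-5533) = 32351451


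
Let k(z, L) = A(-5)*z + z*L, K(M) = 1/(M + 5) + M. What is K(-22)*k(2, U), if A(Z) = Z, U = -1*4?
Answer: 6750/17 ≈ 397.06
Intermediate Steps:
K(M) = M + 1/(5 + M) (K(M) = 1/(5 + M) + M = M + 1/(5 + M))
U = -4
k(z, L) = -5*z + L*z (k(z, L) = -5*z + z*L = -5*z + L*z)
K(-22)*k(2, U) = ((1 + (-22)² + 5*(-22))/(5 - 22))*(2*(-5 - 4)) = ((1 + 484 - 110)/(-17))*(2*(-9)) = -1/17*375*(-18) = -375/17*(-18) = 6750/17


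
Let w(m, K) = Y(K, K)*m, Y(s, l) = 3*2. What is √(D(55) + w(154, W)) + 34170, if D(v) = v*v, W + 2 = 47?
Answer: 34170 + √3949 ≈ 34233.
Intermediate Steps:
W = 45 (W = -2 + 47 = 45)
Y(s, l) = 6
w(m, K) = 6*m
D(v) = v²
√(D(55) + w(154, W)) + 34170 = √(55² + 6*154) + 34170 = √(3025 + 924) + 34170 = √3949 + 34170 = 34170 + √3949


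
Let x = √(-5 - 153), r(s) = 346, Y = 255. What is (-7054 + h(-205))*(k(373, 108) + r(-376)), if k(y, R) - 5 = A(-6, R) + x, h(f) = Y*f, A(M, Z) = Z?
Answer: -27232011 - 59329*I*√158 ≈ -2.7232e+7 - 7.4575e+5*I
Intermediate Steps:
x = I*√158 (x = √(-158) = I*√158 ≈ 12.57*I)
h(f) = 255*f
k(y, R) = 5 + R + I*√158 (k(y, R) = 5 + (R + I*√158) = 5 + R + I*√158)
(-7054 + h(-205))*(k(373, 108) + r(-376)) = (-7054 + 255*(-205))*((5 + 108 + I*√158) + 346) = (-7054 - 52275)*((113 + I*√158) + 346) = -59329*(459 + I*√158) = -27232011 - 59329*I*√158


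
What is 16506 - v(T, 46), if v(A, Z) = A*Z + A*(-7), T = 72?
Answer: 13698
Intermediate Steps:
v(A, Z) = -7*A + A*Z (v(A, Z) = A*Z - 7*A = -7*A + A*Z)
16506 - v(T, 46) = 16506 - 72*(-7 + 46) = 16506 - 72*39 = 16506 - 1*2808 = 16506 - 2808 = 13698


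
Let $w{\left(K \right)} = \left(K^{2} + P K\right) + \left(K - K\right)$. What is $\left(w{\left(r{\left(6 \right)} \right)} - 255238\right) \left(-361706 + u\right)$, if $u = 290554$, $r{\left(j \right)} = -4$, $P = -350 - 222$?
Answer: $17996759968$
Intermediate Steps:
$P = -572$ ($P = -350 - 222 = -572$)
$w{\left(K \right)} = K^{2} - 572 K$ ($w{\left(K \right)} = \left(K^{2} - 572 K\right) + \left(K - K\right) = \left(K^{2} - 572 K\right) + 0 = K^{2} - 572 K$)
$\left(w{\left(r{\left(6 \right)} \right)} - 255238\right) \left(-361706 + u\right) = \left(- 4 \left(-572 - 4\right) - 255238\right) \left(-361706 + 290554\right) = \left(\left(-4\right) \left(-576\right) - 255238\right) \left(-71152\right) = \left(2304 - 255238\right) \left(-71152\right) = \left(-252934\right) \left(-71152\right) = 17996759968$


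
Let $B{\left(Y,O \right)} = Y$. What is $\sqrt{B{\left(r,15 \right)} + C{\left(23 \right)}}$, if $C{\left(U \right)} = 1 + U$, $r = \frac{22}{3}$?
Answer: $\frac{\sqrt{282}}{3} \approx 5.5976$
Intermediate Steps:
$r = \frac{22}{3}$ ($r = 22 \cdot \frac{1}{3} = \frac{22}{3} \approx 7.3333$)
$\sqrt{B{\left(r,15 \right)} + C{\left(23 \right)}} = \sqrt{\frac{22}{3} + \left(1 + 23\right)} = \sqrt{\frac{22}{3} + 24} = \sqrt{\frac{94}{3}} = \frac{\sqrt{282}}{3}$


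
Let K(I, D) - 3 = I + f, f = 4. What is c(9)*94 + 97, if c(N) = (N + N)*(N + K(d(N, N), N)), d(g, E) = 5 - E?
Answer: 20401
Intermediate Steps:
K(I, D) = 7 + I (K(I, D) = 3 + (I + 4) = 3 + (4 + I) = 7 + I)
c(N) = 24*N (c(N) = (N + N)*(N + (7 + (5 - N))) = (2*N)*(N + (12 - N)) = (2*N)*12 = 24*N)
c(9)*94 + 97 = (24*9)*94 + 97 = 216*94 + 97 = 20304 + 97 = 20401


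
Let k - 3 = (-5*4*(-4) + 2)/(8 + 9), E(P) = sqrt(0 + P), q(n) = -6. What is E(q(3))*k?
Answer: 133*I*sqrt(6)/17 ≈ 19.164*I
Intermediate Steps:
E(P) = sqrt(P)
k = 133/17 (k = 3 + (-5*4*(-4) + 2)/(8 + 9) = 3 + (-20*(-4) + 2)/17 = 3 + (80 + 2)*(1/17) = 3 + 82*(1/17) = 3 + 82/17 = 133/17 ≈ 7.8235)
E(q(3))*k = sqrt(-6)*(133/17) = (I*sqrt(6))*(133/17) = 133*I*sqrt(6)/17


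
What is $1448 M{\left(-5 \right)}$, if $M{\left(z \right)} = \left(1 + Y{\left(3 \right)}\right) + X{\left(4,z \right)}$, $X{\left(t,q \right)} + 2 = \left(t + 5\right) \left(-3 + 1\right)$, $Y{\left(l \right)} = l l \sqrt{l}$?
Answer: $-27512 + 13032 \sqrt{3} \approx -4939.9$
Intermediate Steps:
$Y{\left(l \right)} = l^{\frac{5}{2}}$ ($Y{\left(l \right)} = l^{2} \sqrt{l} = l^{\frac{5}{2}}$)
$X{\left(t,q \right)} = -12 - 2 t$ ($X{\left(t,q \right)} = -2 + \left(t + 5\right) \left(-3 + 1\right) = -2 + \left(5 + t\right) \left(-2\right) = -2 - \left(10 + 2 t\right) = -12 - 2 t$)
$M{\left(z \right)} = -19 + 9 \sqrt{3}$ ($M{\left(z \right)} = \left(1 + 3^{\frac{5}{2}}\right) - 20 = \left(1 + 9 \sqrt{3}\right) - 20 = -19 + 9 \sqrt{3}$)
$1448 M{\left(-5 \right)} = 1448 \left(-19 + 9 \sqrt{3}\right) = -27512 + 13032 \sqrt{3}$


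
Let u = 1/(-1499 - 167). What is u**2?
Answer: 1/2775556 ≈ 3.6029e-7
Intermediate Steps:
u = -1/1666 (u = 1/(-1666) = -1/1666 ≈ -0.00060024)
u**2 = (-1/1666)**2 = 1/2775556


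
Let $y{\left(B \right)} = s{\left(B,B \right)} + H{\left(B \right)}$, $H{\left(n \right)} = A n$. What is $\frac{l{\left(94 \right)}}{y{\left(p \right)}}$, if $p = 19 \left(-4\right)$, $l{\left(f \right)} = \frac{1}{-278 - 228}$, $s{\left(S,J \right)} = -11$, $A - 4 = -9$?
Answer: $- \frac{1}{186714} \approx -5.3558 \cdot 10^{-6}$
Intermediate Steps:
$A = -5$ ($A = 4 - 9 = -5$)
$H{\left(n \right)} = - 5 n$
$l{\left(f \right)} = - \frac{1}{506}$ ($l{\left(f \right)} = \frac{1}{-506} = - \frac{1}{506}$)
$p = -76$
$y{\left(B \right)} = -11 - 5 B$
$\frac{l{\left(94 \right)}}{y{\left(p \right)}} = - \frac{1}{506 \left(-11 - -380\right)} = - \frac{1}{506 \left(-11 + 380\right)} = - \frac{1}{506 \cdot 369} = \left(- \frac{1}{506}\right) \frac{1}{369} = - \frac{1}{186714}$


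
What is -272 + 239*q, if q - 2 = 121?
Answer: 29125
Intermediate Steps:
q = 123 (q = 2 + 121 = 123)
-272 + 239*q = -272 + 239*123 = -272 + 29397 = 29125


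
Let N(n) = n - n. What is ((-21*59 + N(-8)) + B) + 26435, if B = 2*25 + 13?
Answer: 25259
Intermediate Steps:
N(n) = 0
B = 63 (B = 50 + 13 = 63)
((-21*59 + N(-8)) + B) + 26435 = ((-21*59 + 0) + 63) + 26435 = ((-1239 + 0) + 63) + 26435 = (-1239 + 63) + 26435 = -1176 + 26435 = 25259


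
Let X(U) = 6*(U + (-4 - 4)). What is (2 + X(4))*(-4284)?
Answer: 94248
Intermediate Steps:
X(U) = -48 + 6*U (X(U) = 6*(U - 8) = 6*(-8 + U) = -48 + 6*U)
(2 + X(4))*(-4284) = (2 + (-48 + 6*4))*(-4284) = (2 + (-48 + 24))*(-4284) = (2 - 24)*(-4284) = -22*(-4284) = 94248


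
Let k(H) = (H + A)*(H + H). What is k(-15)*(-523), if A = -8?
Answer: -360870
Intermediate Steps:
k(H) = 2*H*(-8 + H) (k(H) = (H - 8)*(H + H) = (-8 + H)*(2*H) = 2*H*(-8 + H))
k(-15)*(-523) = (2*(-15)*(-8 - 15))*(-523) = (2*(-15)*(-23))*(-523) = 690*(-523) = -360870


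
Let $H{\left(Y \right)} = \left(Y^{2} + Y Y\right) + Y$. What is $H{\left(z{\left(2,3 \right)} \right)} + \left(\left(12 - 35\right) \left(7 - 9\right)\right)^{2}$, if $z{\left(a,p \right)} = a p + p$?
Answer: $2287$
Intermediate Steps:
$z{\left(a,p \right)} = p + a p$
$H{\left(Y \right)} = Y + 2 Y^{2}$ ($H{\left(Y \right)} = \left(Y^{2} + Y^{2}\right) + Y = 2 Y^{2} + Y = Y + 2 Y^{2}$)
$H{\left(z{\left(2,3 \right)} \right)} + \left(\left(12 - 35\right) \left(7 - 9\right)\right)^{2} = 3 \left(1 + 2\right) \left(1 + 2 \cdot 3 \left(1 + 2\right)\right) + \left(\left(12 - 35\right) \left(7 - 9\right)\right)^{2} = 3 \cdot 3 \left(1 + 2 \cdot 3 \cdot 3\right) + \left(\left(-23\right) \left(-2\right)\right)^{2} = 9 \left(1 + 2 \cdot 9\right) + 46^{2} = 9 \left(1 + 18\right) + 2116 = 9 \cdot 19 + 2116 = 171 + 2116 = 2287$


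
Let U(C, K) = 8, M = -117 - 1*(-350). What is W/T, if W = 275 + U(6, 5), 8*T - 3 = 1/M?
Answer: 131878/175 ≈ 753.59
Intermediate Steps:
M = 233 (M = -117 + 350 = 233)
T = 175/466 (T = 3/8 + (1/8)/233 = 3/8 + (1/8)*(1/233) = 3/8 + 1/1864 = 175/466 ≈ 0.37554)
W = 283 (W = 275 + 8 = 283)
W/T = 283/(175/466) = 283*(466/175) = 131878/175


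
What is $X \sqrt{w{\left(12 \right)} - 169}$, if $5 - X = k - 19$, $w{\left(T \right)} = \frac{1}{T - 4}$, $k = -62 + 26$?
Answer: $15 i \sqrt{2702} \approx 779.71 i$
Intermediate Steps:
$k = -36$
$w{\left(T \right)} = \frac{1}{-4 + T}$
$X = 60$ ($X = 5 - \left(-36 - 19\right) = 5 - -55 = 5 + 55 = 60$)
$X \sqrt{w{\left(12 \right)} - 169} = 60 \sqrt{\frac{1}{-4 + 12} - 169} = 60 \sqrt{\frac{1}{8} - 169} = 60 \sqrt{- \frac{1351}{8}} = 60 \frac{i \sqrt{2702}}{4} = 15 i \sqrt{2702}$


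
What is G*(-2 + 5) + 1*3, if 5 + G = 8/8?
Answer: -9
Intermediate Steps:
G = -4 (G = -5 + 8/8 = -5 + 8*(⅛) = -5 + 1 = -4)
G*(-2 + 5) + 1*3 = -4*(-2 + 5) + 1*3 = -4*3 + 3 = -12 + 3 = -9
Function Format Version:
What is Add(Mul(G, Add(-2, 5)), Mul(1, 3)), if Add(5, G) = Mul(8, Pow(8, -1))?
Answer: -9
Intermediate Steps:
G = -4 (G = Add(-5, Mul(8, Pow(8, -1))) = Add(-5, Mul(8, Rational(1, 8))) = Add(-5, 1) = -4)
Add(Mul(G, Add(-2, 5)), Mul(1, 3)) = Add(Mul(-4, Add(-2, 5)), Mul(1, 3)) = Add(Mul(-4, 3), 3) = Add(-12, 3) = -9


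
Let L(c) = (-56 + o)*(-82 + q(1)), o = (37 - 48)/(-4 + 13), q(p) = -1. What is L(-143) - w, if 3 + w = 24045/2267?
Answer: 96747719/20403 ≈ 4741.8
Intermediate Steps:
o = -11/9 ≈ -1.2222
w = 17244/2267 (w = -3 + 24045/2267 = 17244/2267 ≈ 7.6065)
L(c) = 42745/9 (L(c) = (-56 - 11/9)*(-82 - 1) = -515/9*(-83) = 42745/9)
L(-143) - w = 42745/9 - 1*17244/2267 = 42745/9 - 17244/2267 = 96747719/20403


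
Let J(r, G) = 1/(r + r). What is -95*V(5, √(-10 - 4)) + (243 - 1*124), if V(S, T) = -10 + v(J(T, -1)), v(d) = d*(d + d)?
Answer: 30027/28 ≈ 1072.4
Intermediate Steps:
J(r, G) = 1/(2*r)
v(d) = 2*d² (v(d) = d*(2*d) = 2*d²)
V(S, T) = -10 + 1/(2*T²) (V(S, T) = -10 + 2*(1/(2*T))² = -10 + 2*(1/(4*T²)) = -10 + 1/(2*T²))
-95*V(5, √(-10 - 4)) + (243 - 1*124) = -95*(-10 + 1/(2*(√(-10 - 4))²)) + (243 - 1*124) = -95*(-10 + 1/(2*(√(-14))²)) + (243 - 124) = -95*(-10 + 1/(2*(I*√14)²)) + 119 = -95*(-10 + (½)*(-1/14)) + 119 = -95*(-10 - 1/28) + 119 = -95*(-281/28) + 119 = 26695/28 + 119 = 30027/28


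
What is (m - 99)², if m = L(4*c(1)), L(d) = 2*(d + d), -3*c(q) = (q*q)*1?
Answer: 97969/9 ≈ 10885.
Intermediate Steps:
c(q) = -q²/3 (c(q) = -q*q/3 = -q²/3)
L(d) = 4*d (L(d) = 2*(2*d) = 4*d)
m = -16/3 (m = 4*(4*(-⅓*1²)) = 4*(4*(-⅓*1)) = 4*(4*(-⅓)) = 4*(-4/3) = -16/3 ≈ -5.3333)
(m - 99)² = (-16/3 - 99)² = (-313/3)² = 97969/9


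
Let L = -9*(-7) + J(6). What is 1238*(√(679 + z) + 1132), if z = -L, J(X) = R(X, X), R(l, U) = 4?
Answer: 1401416 + 7428*√17 ≈ 1.4320e+6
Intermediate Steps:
J(X) = 4
L = 67 (L = -9*(-7) + 4 = 63 + 4 = 67)
z = -67 (z = -1*67 = -67)
1238*(√(679 + z) + 1132) = 1238*(√(679 - 67) + 1132) = 1238*(√612 + 1132) = 1238*(6*√17 + 1132) = 1238*(1132 + 6*√17) = 1401416 + 7428*√17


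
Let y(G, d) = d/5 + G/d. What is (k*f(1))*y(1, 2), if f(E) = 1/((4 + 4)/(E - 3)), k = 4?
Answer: -9/10 ≈ -0.90000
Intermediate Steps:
y(G, d) = d/5 + G/d (y(G, d) = d*(⅕) + G/d = d/5 + G/d)
f(E) = -3/8 + E/8 (f(E) = 1/(8/(-3 + E)) = -3/8 + E/8)
(k*f(1))*y(1, 2) = (4*(-3/8 + (⅛)*1))*((⅕)*2 + 1/2) = (4*(-3/8 + ⅛))*(⅖ + 1*(½)) = (4*(-¼))*(⅖ + ½) = -1*9/10 = -9/10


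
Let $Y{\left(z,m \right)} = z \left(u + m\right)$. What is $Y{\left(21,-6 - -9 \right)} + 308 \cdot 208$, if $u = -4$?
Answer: $64043$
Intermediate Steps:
$Y{\left(z,m \right)} = z \left(-4 + m\right)$
$Y{\left(21,-6 - -9 \right)} + 308 \cdot 208 = 21 \left(-4 - -3\right) + 308 \cdot 208 = 21 \left(-4 + \left(-6 + 9\right)\right) + 64064 = 21 \left(-4 + 3\right) + 64064 = 21 \left(-1\right) + 64064 = -21 + 64064 = 64043$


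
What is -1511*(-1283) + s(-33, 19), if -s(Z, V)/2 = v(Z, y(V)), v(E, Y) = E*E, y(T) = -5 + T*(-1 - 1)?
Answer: 1936435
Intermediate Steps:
y(T) = -5 - 2*T (y(T) = -5 + T*(-2) = -5 - 2*T)
v(E, Y) = E**2
s(Z, V) = -2*Z**2
-1511*(-1283) + s(-33, 19) = -1511*(-1283) - 2*(-33)**2 = 1938613 - 2*1089 = 1938613 - 2178 = 1936435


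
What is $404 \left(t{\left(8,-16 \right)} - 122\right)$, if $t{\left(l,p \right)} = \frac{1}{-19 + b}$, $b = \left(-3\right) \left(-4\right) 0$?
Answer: $- \frac{936876}{19} \approx -49309.0$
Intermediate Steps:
$b = 0$ ($b = 12 \cdot 0 = 0$)
$t{\left(l,p \right)} = - \frac{1}{19}$ ($t{\left(l,p \right)} = \frac{1}{-19 + 0} = \frac{1}{-19} = - \frac{1}{19}$)
$404 \left(t{\left(8,-16 \right)} - 122\right) = 404 \left(- \frac{1}{19} - 122\right) = 404 \left(- \frac{2319}{19}\right) = - \frac{936876}{19}$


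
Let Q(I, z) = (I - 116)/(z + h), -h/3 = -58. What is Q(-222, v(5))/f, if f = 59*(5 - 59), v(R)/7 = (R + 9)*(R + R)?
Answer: 169/1838322 ≈ 9.1932e-5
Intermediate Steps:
h = 174 (h = -3*(-58) = 174)
v(R) = 14*R*(9 + R) (v(R) = 7*((R + 9)*(R + R)) = 7*((9 + R)*(2*R)) = 7*(2*R*(9 + R)) = 14*R*(9 + R))
Q(I, z) = (-116 + I)/(174 + z) (Q(I, z) = (I - 116)/(z + 174) = (-116 + I)/(174 + z))
f = -3186 (f = 59*(-54) = -3186)
Q(-222, v(5))/f = ((-116 - 222)/(174 + 14*5*(9 + 5)))/(-3186) = (-338/(174 + 14*5*14))*(-1/3186) = (-338/(174 + 980))*(-1/3186) = (-338/1154)*(-1/3186) = ((1/1154)*(-338))*(-1/3186) = -169/577*(-1/3186) = 169/1838322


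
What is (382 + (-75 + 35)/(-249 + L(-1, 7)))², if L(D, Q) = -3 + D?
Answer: 9348182596/64009 ≈ 1.4604e+5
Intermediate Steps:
(382 + (-75 + 35)/(-249 + L(-1, 7)))² = (382 + (-75 + 35)/(-249 + (-3 - 1)))² = (382 - 40/(-249 - 4))² = (382 - 40/(-253))² = (382 - 40*(-1/253))² = (382 + 40/253)² = (96686/253)² = 9348182596/64009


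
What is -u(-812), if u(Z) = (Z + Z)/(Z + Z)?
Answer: -1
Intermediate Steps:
u(Z) = 1 (u(Z) = (2*Z)/((2*Z)) = (2*Z)*(1/(2*Z)) = 1)
-u(-812) = -1*1 = -1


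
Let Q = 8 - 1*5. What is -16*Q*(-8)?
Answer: 384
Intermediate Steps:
Q = 3 (Q = 8 - 5 = 3)
-16*Q*(-8) = -16*3*(-8) = -48*(-8) = 384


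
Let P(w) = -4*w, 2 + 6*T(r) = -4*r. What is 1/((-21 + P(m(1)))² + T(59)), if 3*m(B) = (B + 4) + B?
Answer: 3/2404 ≈ 0.0012479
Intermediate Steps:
T(r) = -⅓ - 2*r/3 (T(r) = -⅓ + (-4*r)/6 = -⅓ - 2*r/3)
m(B) = 4/3 + 2*B/3 (m(B) = ((B + 4) + B)/3 = ((4 + B) + B)/3 = (4 + 2*B)/3 = 4/3 + 2*B/3)
1/((-21 + P(m(1)))² + T(59)) = 1/((-21 - 4*(4/3 + (⅔)*1))² + (-⅓ - ⅔*59)) = 1/((-21 - 4*(4/3 + ⅔))² + (-⅓ - 118/3)) = 1/((-21 - 4*2)² - 119/3) = 1/((-21 - 8)² - 119/3) = 1/((-29)² - 119/3) = 1/(841 - 119/3) = 1/(2404/3) = 3/2404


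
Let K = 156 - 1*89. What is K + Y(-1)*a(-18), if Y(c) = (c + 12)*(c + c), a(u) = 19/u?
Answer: 812/9 ≈ 90.222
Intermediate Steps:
K = 67 (K = 156 - 89 = 67)
Y(c) = 2*c*(12 + c) (Y(c) = (12 + c)*(2*c) = 2*c*(12 + c))
K + Y(-1)*a(-18) = 67 + (2*(-1)*(12 - 1))*(19/(-18)) = 67 + (2*(-1)*11)*(19*(-1/18)) = 67 - 22*(-19/18) = 67 + 209/9 = 812/9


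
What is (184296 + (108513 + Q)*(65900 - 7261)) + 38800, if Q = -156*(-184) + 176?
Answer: 8056811223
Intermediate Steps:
Q = 28880 (Q = 28704 + 176 = 28880)
(184296 + (108513 + Q)*(65900 - 7261)) + 38800 = (184296 + (108513 + 28880)*(65900 - 7261)) + 38800 = (184296 + 137393*58639) + 38800 = (184296 + 8056588127) + 38800 = 8056772423 + 38800 = 8056811223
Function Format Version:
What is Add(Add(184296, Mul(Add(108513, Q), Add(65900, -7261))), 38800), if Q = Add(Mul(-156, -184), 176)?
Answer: 8056811223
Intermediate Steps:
Q = 28880 (Q = Add(28704, 176) = 28880)
Add(Add(184296, Mul(Add(108513, Q), Add(65900, -7261))), 38800) = Add(Add(184296, Mul(Add(108513, 28880), Add(65900, -7261))), 38800) = Add(Add(184296, Mul(137393, 58639)), 38800) = Add(Add(184296, 8056588127), 38800) = Add(8056772423, 38800) = 8056811223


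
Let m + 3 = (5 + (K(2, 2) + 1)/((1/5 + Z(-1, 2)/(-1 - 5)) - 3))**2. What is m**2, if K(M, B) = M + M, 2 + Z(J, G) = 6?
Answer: 681888769/7311616 ≈ 93.261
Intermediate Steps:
Z(J, G) = 4 (Z(J, G) = -2 + 6 = 4)
K(M, B) = 2*M
m = 26113/2704 (m = -3 + (5 + (2*2 + 1)/((1/5 + 4/(-1 - 5)) - 3))**2 = -3 + (5 + (4 + 1)/((1*(1/5) + 4/(-6)) - 3))**2 = -3 + (5 + 5/((1/5 + 4*(-1/6)) - 3))**2 = -3 + (5 + 5/((1/5 - 2/3) - 3))**2 = -3 + (5 + 5/(-7/15 - 3))**2 = -3 + (5 + 5/(-52/15))**2 = -3 + (5 + 5*(-15/52))**2 = -3 + (5 - 75/52)**2 = -3 + (185/52)**2 = -3 + 34225/2704 = 26113/2704 ≈ 9.6572)
m**2 = (26113/2704)**2 = 681888769/7311616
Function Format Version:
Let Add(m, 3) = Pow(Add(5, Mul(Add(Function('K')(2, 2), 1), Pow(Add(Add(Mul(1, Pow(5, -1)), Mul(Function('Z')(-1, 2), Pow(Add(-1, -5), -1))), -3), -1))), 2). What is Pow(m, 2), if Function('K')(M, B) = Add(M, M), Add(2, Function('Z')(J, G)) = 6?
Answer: Rational(681888769, 7311616) ≈ 93.261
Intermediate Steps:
Function('Z')(J, G) = 4 (Function('Z')(J, G) = Add(-2, 6) = 4)
Function('K')(M, B) = Mul(2, M)
m = Rational(26113, 2704) (m = Add(-3, Pow(Add(5, Mul(Add(Mul(2, 2), 1), Pow(Add(Add(Mul(1, Pow(5, -1)), Mul(4, Pow(Add(-1, -5), -1))), -3), -1))), 2)) = Add(-3, Pow(Add(5, Mul(Add(4, 1), Pow(Add(Add(Mul(1, Rational(1, 5)), Mul(4, Pow(-6, -1))), -3), -1))), 2)) = Add(-3, Pow(Add(5, Mul(5, Pow(Add(Add(Rational(1, 5), Mul(4, Rational(-1, 6))), -3), -1))), 2)) = Add(-3, Pow(Add(5, Mul(5, Pow(Add(Add(Rational(1, 5), Rational(-2, 3)), -3), -1))), 2)) = Add(-3, Pow(Add(5, Mul(5, Pow(Add(Rational(-7, 15), -3), -1))), 2)) = Add(-3, Pow(Add(5, Mul(5, Pow(Rational(-52, 15), -1))), 2)) = Add(-3, Pow(Add(5, Mul(5, Rational(-15, 52))), 2)) = Add(-3, Pow(Add(5, Rational(-75, 52)), 2)) = Add(-3, Pow(Rational(185, 52), 2)) = Add(-3, Rational(34225, 2704)) = Rational(26113, 2704) ≈ 9.6572)
Pow(m, 2) = Pow(Rational(26113, 2704), 2) = Rational(681888769, 7311616)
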